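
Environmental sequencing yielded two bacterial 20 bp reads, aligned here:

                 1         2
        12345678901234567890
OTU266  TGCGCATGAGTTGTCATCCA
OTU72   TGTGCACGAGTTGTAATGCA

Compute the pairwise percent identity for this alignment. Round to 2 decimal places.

The sequences differ at positions 3 (C/T), 7 (T/C), 15 (C/A), 18 (C/G).
16 of the 20 sites match, so the percent identity is 16/20 × 100 = 80.00%.

80.00%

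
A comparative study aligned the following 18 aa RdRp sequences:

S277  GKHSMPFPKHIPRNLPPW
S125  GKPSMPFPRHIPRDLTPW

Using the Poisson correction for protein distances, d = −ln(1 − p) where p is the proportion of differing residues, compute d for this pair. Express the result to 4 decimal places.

The sequences differ at positions 3 (H/P), 9 (K/R), 14 (N/D), 16 (P/T).
p = 4/18 = 0.222222.
d = −ln(1 − 0.222222) = −ln(0.777778) = 0.2513.

0.2513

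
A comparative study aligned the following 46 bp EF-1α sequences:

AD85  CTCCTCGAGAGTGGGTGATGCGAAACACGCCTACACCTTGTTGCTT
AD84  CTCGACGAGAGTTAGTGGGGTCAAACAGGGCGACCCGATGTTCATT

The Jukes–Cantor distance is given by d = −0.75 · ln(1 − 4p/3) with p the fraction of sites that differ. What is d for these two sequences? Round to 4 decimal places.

The sequences differ at positions 4 (C/G), 5 (T/A), 13 (G/T), 14 (G/A), 18 (A/G), 19 (T/G), 21 (C/T), 22 (G/C), 28 (C/G), 30 (C/G), 32 (T/G), 35 (A/C), 37 (C/G), 38 (T/A), 43 (G/C), 44 (C/A).
p = 16/46 = 0.347826.
d = −0.75 · ln(1 − (4/3)·0.347826) = −0.75 · ln(0.536232) = −0.75 · (-0.623188) = 0.4674.

0.4674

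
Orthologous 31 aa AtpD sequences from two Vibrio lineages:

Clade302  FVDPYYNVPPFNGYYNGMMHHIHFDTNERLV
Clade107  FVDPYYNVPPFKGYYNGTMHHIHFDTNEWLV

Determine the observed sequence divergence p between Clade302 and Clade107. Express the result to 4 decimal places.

0.0968

Mismatches occur at site 12 (N↔K), site 18 (M↔T), site 29 (R↔W).
There are 3 differences over 31 sites, so p = 3/31 = 0.0968.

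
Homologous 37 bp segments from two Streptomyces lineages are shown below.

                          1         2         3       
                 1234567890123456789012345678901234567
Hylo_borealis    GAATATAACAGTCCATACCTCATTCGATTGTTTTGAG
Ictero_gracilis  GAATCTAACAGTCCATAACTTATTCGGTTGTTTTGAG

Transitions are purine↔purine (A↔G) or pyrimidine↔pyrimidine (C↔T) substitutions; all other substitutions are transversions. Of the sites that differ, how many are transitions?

Mismatches occur at site 5 (A→C, transversion), site 18 (C→A, transversion), site 21 (C→T, transition), site 27 (A→G, transition).
Of the 4 differences, 2 transitions and 2 transversions, so the answer is 2.

2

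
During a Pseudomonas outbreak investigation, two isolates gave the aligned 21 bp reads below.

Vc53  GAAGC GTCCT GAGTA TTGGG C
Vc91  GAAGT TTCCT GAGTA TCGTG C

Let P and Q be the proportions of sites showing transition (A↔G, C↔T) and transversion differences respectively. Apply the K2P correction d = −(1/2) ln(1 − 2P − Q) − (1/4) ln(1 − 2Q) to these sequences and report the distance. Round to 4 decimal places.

Differing sites — 5:C/T (Ti); 6:G/T (Tv); 17:T/C (Ti); 19:G/T (Tv).
Of the 4 differences, 2 transitions and 2 transversions over 21 sites: P = 2/21 = 0.095238, Q = 2/21 = 0.095238.
d = −0.5·ln(0.714286) − 0.25·ln(0.809524) = −0.5·(-0.336472) − 0.25·(-0.211309) = 0.2211.

0.2211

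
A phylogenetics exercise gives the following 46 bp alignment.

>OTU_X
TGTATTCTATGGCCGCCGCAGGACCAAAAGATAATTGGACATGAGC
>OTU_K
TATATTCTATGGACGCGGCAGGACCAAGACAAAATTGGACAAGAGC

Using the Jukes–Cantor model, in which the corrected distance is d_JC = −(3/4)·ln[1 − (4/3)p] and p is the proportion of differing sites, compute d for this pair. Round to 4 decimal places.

0.1701

The sequences differ at positions 2 (G/A), 13 (C/A), 17 (C/G), 28 (A/G), 30 (G/C), 32 (T/A), 42 (T/A).
p = 7/46 = 0.152174.
d = −0.75 · ln(1 − (4/3)·0.152174) = −0.75 · ln(0.797101) = −0.75 · (-0.226774) = 0.1701.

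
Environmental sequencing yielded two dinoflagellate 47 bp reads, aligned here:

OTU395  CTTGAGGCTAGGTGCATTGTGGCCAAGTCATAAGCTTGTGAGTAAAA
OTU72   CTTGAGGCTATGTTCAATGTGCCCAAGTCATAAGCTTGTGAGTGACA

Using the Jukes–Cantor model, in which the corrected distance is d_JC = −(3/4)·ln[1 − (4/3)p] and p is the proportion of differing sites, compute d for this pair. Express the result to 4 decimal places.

Differing sites — 11:G/T; 14:G/T; 17:T/A; 22:G/C; 44:A/G; 46:A/C.
p = 6/47 = 0.127660.
d = −0.75 · ln(1 − (4/3)·0.127660) = −0.75 · ln(0.829787) = −0.75 · (-0.186586) = 0.1399.

0.1399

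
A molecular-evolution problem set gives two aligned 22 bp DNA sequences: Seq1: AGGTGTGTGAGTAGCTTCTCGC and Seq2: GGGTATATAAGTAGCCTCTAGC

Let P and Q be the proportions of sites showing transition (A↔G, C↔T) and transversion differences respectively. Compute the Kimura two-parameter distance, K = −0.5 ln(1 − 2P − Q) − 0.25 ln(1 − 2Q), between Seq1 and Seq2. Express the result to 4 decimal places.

The sequences differ at positions 1 (A/G, transition), 5 (G/A, transition), 7 (G/A, transition), 9 (G/A, transition), 16 (T/C, transition), 20 (C/A, transversion).
Of the 6 differences, 5 transitions and 1 transversion over 22 sites: P = 5/22 = 0.227273, Q = 1/22 = 0.045455.
d = −0.5·ln(0.499999) − 0.25·ln(0.909090) = −0.5·(-0.693149) − 0.25·(-0.095311) = 0.3704.

0.3704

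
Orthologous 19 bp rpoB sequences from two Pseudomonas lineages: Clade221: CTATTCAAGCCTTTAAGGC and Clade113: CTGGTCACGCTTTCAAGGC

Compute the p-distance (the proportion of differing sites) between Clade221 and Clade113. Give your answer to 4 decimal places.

0.2632

The sequences differ at positions 3 (A/G), 4 (T/G), 8 (A/C), 11 (C/T), 14 (T/C).
There are 5 differences over 19 sites, so p = 5/19 = 0.2632.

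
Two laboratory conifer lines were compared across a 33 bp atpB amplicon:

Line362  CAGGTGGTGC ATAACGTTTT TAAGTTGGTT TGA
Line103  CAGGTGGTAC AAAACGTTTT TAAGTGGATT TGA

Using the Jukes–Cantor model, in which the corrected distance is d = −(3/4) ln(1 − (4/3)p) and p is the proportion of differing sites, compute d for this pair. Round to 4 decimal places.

Differing sites — 9:G/A; 12:T/A; 26:T/G; 28:G/A.
p = 4/33 = 0.121212.
d = −0.75 · ln(1 − (4/3)·0.121212) = −0.75 · ln(0.838384) = −0.75 · (-0.176279) = 0.1322.

0.1322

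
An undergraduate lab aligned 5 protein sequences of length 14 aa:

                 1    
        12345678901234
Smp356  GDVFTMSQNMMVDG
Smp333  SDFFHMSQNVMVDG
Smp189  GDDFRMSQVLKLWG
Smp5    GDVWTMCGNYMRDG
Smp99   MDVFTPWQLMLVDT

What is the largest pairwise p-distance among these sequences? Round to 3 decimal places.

Pairwise Hamming distances:
  Smp356 vs Smp333: 4
  Smp356 vs Smp189: 7
  Smp356 vs Smp5: 5
  Smp356 vs Smp99: 6
  Smp333 vs Smp189: 8
  Smp333 vs Smp5: 8
  Smp333 vs Smp99: 9
  Smp189 vs Smp5: 10
  Smp189 vs Smp99: 11
  Smp5 vs Smp99: 10
The largest is 11 mismatches, between Smp189 and Smp99; p = 11/14 = 0.786.

0.786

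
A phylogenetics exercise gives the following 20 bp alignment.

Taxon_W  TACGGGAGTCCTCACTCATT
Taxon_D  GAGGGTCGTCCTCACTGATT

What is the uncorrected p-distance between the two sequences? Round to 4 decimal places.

0.2500

Differing sites — 1:T/G; 3:C/G; 6:G/T; 7:A/C; 17:C/G.
There are 5 differences over 20 sites, so p = 5/20 = 0.2500.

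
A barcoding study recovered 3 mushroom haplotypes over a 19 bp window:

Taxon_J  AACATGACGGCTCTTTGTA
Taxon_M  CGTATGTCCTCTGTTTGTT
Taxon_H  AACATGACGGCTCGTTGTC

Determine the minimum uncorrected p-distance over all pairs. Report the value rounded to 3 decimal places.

0.105

Pairwise Hamming distances:
  Taxon_J vs Taxon_M: 8
  Taxon_J vs Taxon_H: 2
  Taxon_M vs Taxon_H: 9
The smallest is 2 mismatches, between Taxon_J and Taxon_H; p = 2/19 = 0.105.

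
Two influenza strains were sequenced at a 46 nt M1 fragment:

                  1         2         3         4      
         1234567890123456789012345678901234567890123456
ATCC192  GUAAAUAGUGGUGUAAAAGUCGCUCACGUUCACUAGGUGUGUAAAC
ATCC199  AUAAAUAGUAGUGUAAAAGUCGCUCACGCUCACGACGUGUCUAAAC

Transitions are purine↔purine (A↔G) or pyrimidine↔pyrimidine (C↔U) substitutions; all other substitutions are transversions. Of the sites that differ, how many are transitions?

The sequences differ at positions 1 (G/A, transition), 10 (G/A, transition), 29 (U/C, transition), 34 (U/G, transversion), 36 (G/C, transversion), 41 (G/C, transversion).
Of the 6 differences, 3 transitions and 3 transversions, so the answer is 3.

3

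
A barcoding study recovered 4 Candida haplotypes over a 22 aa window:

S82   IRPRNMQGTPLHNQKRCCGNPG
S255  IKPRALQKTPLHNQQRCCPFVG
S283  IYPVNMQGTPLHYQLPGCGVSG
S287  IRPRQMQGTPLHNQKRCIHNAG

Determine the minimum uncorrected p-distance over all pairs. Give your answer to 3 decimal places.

0.182

Pairwise Hamming distances:
  S82 vs S255: 8
  S82 vs S283: 8
  S82 vs S287: 4
  S255 vs S283: 12
  S255 vs S287: 9
  S283 vs S287: 11
The smallest is 4 mismatches, between S82 and S287; p = 4/22 = 0.182.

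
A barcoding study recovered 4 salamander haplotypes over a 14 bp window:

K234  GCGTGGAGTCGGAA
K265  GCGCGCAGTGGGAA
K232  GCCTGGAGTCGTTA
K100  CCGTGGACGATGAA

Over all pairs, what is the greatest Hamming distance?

8

Pairwise Hamming distances:
  K234 vs K265: 3
  K234 vs K232: 3
  K234 vs K100: 5
  K265 vs K232: 6
  K265 vs K100: 7
  K232 vs K100: 8
The largest is 8, between K232 and K100.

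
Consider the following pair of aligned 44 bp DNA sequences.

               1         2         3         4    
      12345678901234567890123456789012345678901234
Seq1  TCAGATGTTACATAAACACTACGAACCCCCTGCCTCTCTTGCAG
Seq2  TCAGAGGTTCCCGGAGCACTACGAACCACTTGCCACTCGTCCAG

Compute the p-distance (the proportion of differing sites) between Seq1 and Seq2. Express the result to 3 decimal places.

0.250

Mismatches occur at site 6 (T↔G), site 10 (A↔C), site 12 (A↔C), site 13 (T↔G), site 14 (A↔G), site 16 (A↔G), site 28 (C↔A), site 30 (C↔T), site 35 (T↔A), site 39 (T↔G), site 41 (G↔C).
There are 11 differences over 44 sites, so p = 11/44 = 0.250.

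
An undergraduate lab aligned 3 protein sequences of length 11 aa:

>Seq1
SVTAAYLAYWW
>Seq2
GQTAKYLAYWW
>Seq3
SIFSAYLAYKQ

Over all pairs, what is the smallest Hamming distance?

3

Pairwise Hamming distances:
  Seq1 vs Seq2: 3
  Seq1 vs Seq3: 5
  Seq2 vs Seq3: 7
The smallest is 3, between Seq1 and Seq2.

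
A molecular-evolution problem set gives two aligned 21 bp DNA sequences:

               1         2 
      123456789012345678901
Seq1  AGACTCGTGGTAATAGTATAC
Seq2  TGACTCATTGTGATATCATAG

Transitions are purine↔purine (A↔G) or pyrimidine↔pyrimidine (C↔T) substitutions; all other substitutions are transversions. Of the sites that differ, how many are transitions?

3

The sequences differ at positions 1 (A/T, transversion), 7 (G/A, transition), 9 (G/T, transversion), 12 (A/G, transition), 16 (G/T, transversion), 17 (T/C, transition), 21 (C/G, transversion).
Of the 7 differences, 3 transitions and 4 transversions, so the answer is 3.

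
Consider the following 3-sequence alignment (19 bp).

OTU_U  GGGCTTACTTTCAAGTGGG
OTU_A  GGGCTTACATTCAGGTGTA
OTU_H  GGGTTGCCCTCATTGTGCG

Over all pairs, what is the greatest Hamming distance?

Pairwise Hamming distances:
  OTU_U vs OTU_A: 4
  OTU_U vs OTU_H: 9
  OTU_A vs OTU_H: 10
The largest is 10, between OTU_A and OTU_H.

10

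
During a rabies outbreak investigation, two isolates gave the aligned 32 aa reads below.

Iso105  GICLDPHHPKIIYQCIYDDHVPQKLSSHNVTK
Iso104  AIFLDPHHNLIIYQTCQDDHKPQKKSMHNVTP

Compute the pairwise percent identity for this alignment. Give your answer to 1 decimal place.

65.6%

The sequences differ at positions 1 (G/A), 3 (C/F), 9 (P/N), 10 (K/L), 15 (C/T), 16 (I/C), 17 (Y/Q), 21 (V/K), 25 (L/K), 27 (S/M), 32 (K/P).
21 of the 32 sites match, so the percent identity is 21/32 × 100 = 65.6%.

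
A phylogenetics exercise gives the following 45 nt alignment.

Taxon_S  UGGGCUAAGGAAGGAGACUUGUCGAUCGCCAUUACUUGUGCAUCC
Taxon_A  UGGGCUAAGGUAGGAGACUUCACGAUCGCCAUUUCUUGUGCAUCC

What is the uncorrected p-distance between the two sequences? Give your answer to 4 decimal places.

Mismatches occur at site 11 (A→U), site 21 (G→C), site 22 (U→A), site 34 (A→U).
There are 4 differences over 45 sites, so p = 4/45 = 0.0889.

0.0889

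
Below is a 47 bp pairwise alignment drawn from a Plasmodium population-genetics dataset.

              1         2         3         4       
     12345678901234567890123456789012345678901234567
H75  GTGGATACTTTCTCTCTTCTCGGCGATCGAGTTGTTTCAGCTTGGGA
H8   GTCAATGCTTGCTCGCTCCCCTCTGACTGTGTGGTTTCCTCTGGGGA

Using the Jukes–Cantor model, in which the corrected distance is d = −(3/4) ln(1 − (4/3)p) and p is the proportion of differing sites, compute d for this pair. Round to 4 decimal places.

0.4937

The sequences differ at positions 3 (G/C), 4 (G/A), 7 (A/G), 11 (T/G), 15 (T/G), 18 (T/C), 20 (T/C), 22 (G/T), 23 (G/C), 24 (C/T), 27 (T/C), 28 (C/T), 30 (A/T), 33 (T/G), 39 (A/C), 40 (G/T), 43 (T/G).
p = 17/47 = 0.361702.
d = −0.75 · ln(1 − (4/3)·0.361702) = −0.75 · ln(0.517731) = −0.75 · (-0.658299) = 0.4937.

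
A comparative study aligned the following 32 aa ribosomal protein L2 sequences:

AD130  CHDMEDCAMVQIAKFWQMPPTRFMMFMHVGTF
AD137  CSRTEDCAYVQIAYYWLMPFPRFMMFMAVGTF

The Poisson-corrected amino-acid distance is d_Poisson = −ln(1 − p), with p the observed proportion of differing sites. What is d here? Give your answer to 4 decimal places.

0.3747

Mismatches occur at site 2 (H/S), site 3 (D/R), site 4 (M/T), site 9 (M/Y), site 14 (K/Y), site 15 (F/Y), site 17 (Q/L), site 20 (P/F), site 21 (T/P), site 28 (H/A).
p = 10/32 = 0.312500.
d = −ln(1 − 0.312500) = −ln(0.687500) = 0.3747.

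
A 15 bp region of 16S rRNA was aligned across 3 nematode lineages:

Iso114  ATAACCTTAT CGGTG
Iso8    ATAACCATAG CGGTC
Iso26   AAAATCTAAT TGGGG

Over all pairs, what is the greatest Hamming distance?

Pairwise Hamming distances:
  Iso114 vs Iso8: 3
  Iso114 vs Iso26: 5
  Iso8 vs Iso26: 8
The largest is 8, between Iso8 and Iso26.

8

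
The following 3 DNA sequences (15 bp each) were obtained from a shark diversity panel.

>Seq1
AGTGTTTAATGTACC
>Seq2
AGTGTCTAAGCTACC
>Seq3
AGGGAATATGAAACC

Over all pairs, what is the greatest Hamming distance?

7

Pairwise Hamming distances:
  Seq1 vs Seq2: 3
  Seq1 vs Seq3: 7
  Seq2 vs Seq3: 6
The largest is 7, between Seq1 and Seq3.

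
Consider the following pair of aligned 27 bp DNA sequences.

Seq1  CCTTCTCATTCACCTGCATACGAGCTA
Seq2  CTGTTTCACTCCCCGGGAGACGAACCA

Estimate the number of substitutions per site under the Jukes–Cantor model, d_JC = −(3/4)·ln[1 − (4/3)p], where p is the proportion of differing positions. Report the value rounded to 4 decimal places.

The sequences differ at positions 2 (C/T), 3 (T/G), 5 (C/T), 9 (T/C), 12 (A/C), 15 (T/G), 17 (C/G), 19 (T/G), 24 (G/A), 26 (T/C).
p = 10/27 = 0.370370.
d = −0.75 · ln(1 − (4/3)·0.370370) = −0.75 · ln(0.506173) = −0.75 · (-0.680877) = 0.5107.

0.5107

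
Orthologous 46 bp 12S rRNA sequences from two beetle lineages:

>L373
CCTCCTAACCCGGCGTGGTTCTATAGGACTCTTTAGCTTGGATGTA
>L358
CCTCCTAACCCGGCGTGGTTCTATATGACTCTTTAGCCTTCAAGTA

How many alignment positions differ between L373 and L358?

The sequences differ at positions 26 (G/T), 38 (T/C), 40 (G/T), 41 (G/C), 43 (T/A).
That gives 5 mismatches out of 46 aligned sites, so the Hamming distance is 5.

5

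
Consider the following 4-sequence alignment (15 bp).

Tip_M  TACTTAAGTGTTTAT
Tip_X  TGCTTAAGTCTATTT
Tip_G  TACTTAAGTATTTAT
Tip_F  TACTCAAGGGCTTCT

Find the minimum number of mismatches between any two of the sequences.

Pairwise Hamming distances:
  Tip_M vs Tip_X: 4
  Tip_M vs Tip_G: 1
  Tip_M vs Tip_F: 4
  Tip_X vs Tip_G: 4
  Tip_X vs Tip_F: 7
  Tip_G vs Tip_F: 5
The smallest is 1, between Tip_M and Tip_G.

1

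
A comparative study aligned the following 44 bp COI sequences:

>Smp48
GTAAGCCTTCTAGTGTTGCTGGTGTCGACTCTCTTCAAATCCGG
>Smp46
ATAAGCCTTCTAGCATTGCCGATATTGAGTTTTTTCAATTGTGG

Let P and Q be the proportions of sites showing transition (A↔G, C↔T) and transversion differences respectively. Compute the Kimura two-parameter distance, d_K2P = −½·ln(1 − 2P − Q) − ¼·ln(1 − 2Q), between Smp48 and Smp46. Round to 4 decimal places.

0.4065

Differing sites — 1:G/A (Ti); 14:T/C (Ti); 15:G/A (Ti); 20:T/C (Ti); 22:G/A (Ti); 24:G/A (Ti); 26:C/T (Ti); 29:C/G (Tv); 31:C/T (Ti); 33:C/T (Ti); 39:A/T (Tv); 41:C/G (Tv); 42:C/T (Ti).
Of the 13 differences, 10 transitions and 3 transversions over 44 sites: P = 10/44 = 0.227273, Q = 3/44 = 0.068182.
d = −0.5·ln(0.477272) − 0.25·ln(0.863636) = −0.5·(-0.739669) − 0.25·(-0.146604) = 0.4065.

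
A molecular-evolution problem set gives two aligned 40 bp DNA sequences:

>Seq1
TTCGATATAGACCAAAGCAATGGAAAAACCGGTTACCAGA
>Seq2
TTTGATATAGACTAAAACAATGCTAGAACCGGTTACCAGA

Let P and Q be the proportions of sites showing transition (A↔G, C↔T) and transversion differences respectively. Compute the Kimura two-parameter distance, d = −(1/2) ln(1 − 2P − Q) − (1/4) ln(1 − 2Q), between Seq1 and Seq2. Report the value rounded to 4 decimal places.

The sequences differ at positions 3 (C/T, transition), 13 (C/T, transition), 17 (G/A, transition), 23 (G/C, transversion), 24 (A/T, transversion), 26 (A/G, transition).
Of the 6 differences, 4 transitions and 2 transversions over 40 sites: P = 4/40 = 0.100000, Q = 2/40 = 0.050000.
d = −0.5·ln(0.750000) − 0.25·ln(0.900000) = −0.5·(-0.287682) − 0.25·(-0.105361) = 0.1702.

0.1702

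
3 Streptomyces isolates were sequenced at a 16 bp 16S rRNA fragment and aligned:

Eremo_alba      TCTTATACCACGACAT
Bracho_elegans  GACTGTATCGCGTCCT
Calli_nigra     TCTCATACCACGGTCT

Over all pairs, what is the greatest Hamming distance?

Pairwise Hamming distances:
  Eremo_alba vs Bracho_elegans: 8
  Eremo_alba vs Calli_nigra: 4
  Bracho_elegans vs Calli_nigra: 9
The largest is 9, between Bracho_elegans and Calli_nigra.

9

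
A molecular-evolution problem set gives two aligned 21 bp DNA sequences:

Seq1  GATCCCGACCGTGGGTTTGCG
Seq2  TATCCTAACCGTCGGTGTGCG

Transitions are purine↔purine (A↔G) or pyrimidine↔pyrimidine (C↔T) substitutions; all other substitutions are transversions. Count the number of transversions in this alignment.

Mismatches occur at site 1 (G/T, transversion), site 6 (C/T, transition), site 7 (G/A, transition), site 13 (G/C, transversion), site 17 (T/G, transversion).
Of the 5 differences, 2 transitions and 3 transversions, so the answer is 3.

3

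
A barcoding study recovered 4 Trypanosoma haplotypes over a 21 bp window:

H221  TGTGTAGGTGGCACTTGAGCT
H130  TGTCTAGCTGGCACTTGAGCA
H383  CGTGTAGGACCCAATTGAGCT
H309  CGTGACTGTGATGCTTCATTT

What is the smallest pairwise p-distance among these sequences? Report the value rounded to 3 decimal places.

0.143

Pairwise Hamming distances:
  H221 vs H130: 3
  H221 vs H383: 5
  H221 vs H309: 10
  H130 vs H383: 8
  H130 vs H309: 13
  H383 vs H309: 12
The smallest is 3 mismatches, between H221 and H130; p = 3/21 = 0.143.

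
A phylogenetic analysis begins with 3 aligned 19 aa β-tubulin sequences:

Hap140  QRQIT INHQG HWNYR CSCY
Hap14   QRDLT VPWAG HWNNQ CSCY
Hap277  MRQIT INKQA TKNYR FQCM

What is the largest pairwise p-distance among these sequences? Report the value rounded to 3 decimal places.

0.789

Pairwise Hamming distances:
  Hap140 vs Hap14: 8
  Hap140 vs Hap277: 8
  Hap14 vs Hap277: 15
The largest is 15 mismatches, between Hap14 and Hap277; p = 15/19 = 0.789.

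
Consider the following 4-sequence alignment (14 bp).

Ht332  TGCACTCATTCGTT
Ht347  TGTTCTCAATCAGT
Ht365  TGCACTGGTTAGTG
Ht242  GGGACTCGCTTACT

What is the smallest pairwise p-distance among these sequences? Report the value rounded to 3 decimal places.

Pairwise Hamming distances:
  Ht332 vs Ht347: 5
  Ht332 vs Ht365: 4
  Ht332 vs Ht242: 7
  Ht347 vs Ht365: 9
  Ht347 vs Ht242: 7
  Ht365 vs Ht242: 8
The smallest is 4 mismatches, between Ht332 and Ht365; p = 4/14 = 0.286.

0.286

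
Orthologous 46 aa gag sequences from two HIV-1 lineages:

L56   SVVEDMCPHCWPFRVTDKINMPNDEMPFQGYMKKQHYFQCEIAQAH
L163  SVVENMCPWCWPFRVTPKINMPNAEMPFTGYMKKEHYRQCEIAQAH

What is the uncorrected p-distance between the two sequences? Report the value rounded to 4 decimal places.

Mismatches occur at site 5 (D/N), site 9 (H/W), site 17 (D/P), site 24 (D/A), site 29 (Q/T), site 35 (Q/E), site 38 (F/R).
There are 7 differences over 46 sites, so p = 7/46 = 0.1522.

0.1522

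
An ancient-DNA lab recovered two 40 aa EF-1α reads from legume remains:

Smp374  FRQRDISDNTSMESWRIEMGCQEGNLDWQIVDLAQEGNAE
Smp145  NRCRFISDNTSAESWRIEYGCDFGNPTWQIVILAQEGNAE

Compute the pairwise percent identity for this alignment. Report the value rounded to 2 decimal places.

Mismatches occur at site 1 (F→N), site 3 (Q→C), site 5 (D→F), site 12 (M→A), site 19 (M→Y), site 22 (Q→D), site 23 (E→F), site 26 (L→P), site 27 (D→T), site 32 (D→I).
30 of the 40 sites match, so the percent identity is 30/40 × 100 = 75.00%.

75.00%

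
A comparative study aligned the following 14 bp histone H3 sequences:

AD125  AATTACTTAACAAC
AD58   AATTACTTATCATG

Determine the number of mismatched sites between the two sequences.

Mismatches occur at site 10 (A→T), site 13 (A→T), site 14 (C→G).
That gives 3 mismatches out of 14 aligned sites, so the Hamming distance is 3.

3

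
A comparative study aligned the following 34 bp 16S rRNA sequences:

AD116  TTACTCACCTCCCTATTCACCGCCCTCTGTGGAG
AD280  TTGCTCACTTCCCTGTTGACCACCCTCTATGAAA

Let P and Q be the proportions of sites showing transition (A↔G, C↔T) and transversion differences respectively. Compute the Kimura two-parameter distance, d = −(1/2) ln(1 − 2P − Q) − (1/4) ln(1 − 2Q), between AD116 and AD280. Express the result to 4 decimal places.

0.3061

The sequences differ at positions 3 (A/G, transition), 9 (C/T, transition), 15 (A/G, transition), 18 (C/G, transversion), 22 (G/A, transition), 29 (G/A, transition), 32 (G/A, transition), 34 (G/A, transition).
Of the 8 differences, 7 transitions and 1 transversion over 34 sites: P = 7/34 = 0.205882, Q = 1/34 = 0.029412.
d = −0.5·ln(0.558824) − 0.25·ln(0.941176) = −0.5·(-0.581921) − 0.25·(-0.060625) = 0.3061.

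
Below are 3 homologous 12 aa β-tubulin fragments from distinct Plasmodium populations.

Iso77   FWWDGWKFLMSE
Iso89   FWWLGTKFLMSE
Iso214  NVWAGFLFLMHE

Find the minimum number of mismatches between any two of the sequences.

Pairwise Hamming distances:
  Iso77 vs Iso89: 2
  Iso77 vs Iso214: 6
  Iso89 vs Iso214: 6
The smallest is 2, between Iso77 and Iso89.

2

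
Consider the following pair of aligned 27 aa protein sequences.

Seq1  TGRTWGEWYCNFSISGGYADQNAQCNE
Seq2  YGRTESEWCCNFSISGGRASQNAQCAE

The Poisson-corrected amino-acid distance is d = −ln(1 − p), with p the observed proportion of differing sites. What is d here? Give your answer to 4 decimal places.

0.3001

The sequences differ at positions 1 (T/Y), 5 (W/E), 6 (G/S), 9 (Y/C), 18 (Y/R), 20 (D/S), 26 (N/A).
p = 7/27 = 0.259259.
d = −ln(1 − 0.259259) = −ln(0.740741) = 0.3001.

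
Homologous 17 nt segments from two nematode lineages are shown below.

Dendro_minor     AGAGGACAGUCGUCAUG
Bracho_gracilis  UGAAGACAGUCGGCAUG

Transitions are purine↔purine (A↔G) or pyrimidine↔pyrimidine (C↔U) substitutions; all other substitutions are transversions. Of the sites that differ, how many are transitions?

The sequences differ at positions 1 (A/U, transversion), 4 (G/A, transition), 13 (U/G, transversion).
Of the 3 differences, 1 transition and 2 transversions, so the answer is 1.

1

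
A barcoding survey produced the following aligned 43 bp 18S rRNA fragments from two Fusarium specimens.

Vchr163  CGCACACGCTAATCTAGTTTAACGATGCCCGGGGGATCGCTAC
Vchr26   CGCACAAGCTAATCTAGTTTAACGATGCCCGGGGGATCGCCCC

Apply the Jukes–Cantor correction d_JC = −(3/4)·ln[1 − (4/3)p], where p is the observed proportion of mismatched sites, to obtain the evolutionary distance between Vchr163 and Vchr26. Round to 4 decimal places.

Differing sites — 7:C/A; 41:T/C; 42:A/C.
p = 3/43 = 0.069767.
d = −0.75 · ln(1 − (4/3)·0.069767) = −0.75 · ln(0.906977) = −0.75 · (-0.097638) = 0.0732.

0.0732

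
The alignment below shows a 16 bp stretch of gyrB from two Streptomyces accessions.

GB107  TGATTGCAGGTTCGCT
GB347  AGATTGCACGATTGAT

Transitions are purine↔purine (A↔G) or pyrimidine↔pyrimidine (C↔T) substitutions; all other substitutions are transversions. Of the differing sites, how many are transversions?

4

The sequences differ at positions 1 (T/A, transversion), 9 (G/C, transversion), 11 (T/A, transversion), 13 (C/T, transition), 15 (C/A, transversion).
Of the 5 differences, 1 transition and 4 transversions, so the answer is 4.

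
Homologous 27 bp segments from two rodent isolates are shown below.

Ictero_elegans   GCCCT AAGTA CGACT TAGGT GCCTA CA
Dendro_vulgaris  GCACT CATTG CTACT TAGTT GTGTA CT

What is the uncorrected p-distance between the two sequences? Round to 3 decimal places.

The sequences differ at positions 3 (C/A), 6 (A/C), 8 (G/T), 10 (A/G), 12 (G/T), 19 (G/T), 22 (C/T), 23 (C/G), 27 (A/T).
There are 9 differences over 27 sites, so p = 9/27 = 0.333.

0.333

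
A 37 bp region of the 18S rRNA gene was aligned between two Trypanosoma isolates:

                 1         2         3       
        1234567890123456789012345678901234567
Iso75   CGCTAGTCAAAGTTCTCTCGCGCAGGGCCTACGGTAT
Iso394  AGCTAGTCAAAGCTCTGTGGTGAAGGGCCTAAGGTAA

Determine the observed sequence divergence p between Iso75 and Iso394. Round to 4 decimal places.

Differing sites — 1:C/A; 13:T/C; 17:C/G; 19:C/G; 21:C/T; 23:C/A; 32:C/A; 37:T/A.
There are 8 differences over 37 sites, so p = 8/37 = 0.2162.

0.2162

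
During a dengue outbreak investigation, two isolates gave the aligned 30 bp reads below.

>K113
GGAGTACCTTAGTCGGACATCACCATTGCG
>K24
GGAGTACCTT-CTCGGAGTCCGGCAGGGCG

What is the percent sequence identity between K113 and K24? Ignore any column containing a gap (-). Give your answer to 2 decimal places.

Excluding the 1 gap column leaves 29 comparable sites.
Differing sites — 12:G/C; 18:C/G; 19:A/T; 20:T/C; 22:A/G; 23:C/G; 26:T/G; 27:T/G.
21 of the 29 comparable sites match, so the percent identity is 21/29 × 100 = 72.41%.

72.41%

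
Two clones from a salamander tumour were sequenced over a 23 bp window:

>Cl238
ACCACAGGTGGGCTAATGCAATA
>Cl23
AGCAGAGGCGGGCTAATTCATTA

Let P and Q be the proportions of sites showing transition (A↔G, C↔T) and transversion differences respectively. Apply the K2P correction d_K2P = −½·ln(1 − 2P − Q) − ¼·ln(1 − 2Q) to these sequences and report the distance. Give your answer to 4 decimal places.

0.2580

The sequences differ at positions 2 (C/G, transversion), 5 (C/G, transversion), 9 (T/C, transition), 18 (G/T, transversion), 21 (A/T, transversion).
Of the 5 differences, 1 transition and 4 transversions over 23 sites: P = 1/23 = 0.043478, Q = 4/23 = 0.173913.
d = −0.5·ln(0.739131) − 0.25·ln(0.652174) = −0.5·(-0.302280) − 0.25·(-0.427444) = 0.2580.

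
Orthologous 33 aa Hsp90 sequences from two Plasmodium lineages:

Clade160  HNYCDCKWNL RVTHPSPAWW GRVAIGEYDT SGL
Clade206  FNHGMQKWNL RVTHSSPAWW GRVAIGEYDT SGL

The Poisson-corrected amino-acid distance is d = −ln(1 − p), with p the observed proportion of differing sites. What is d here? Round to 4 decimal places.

The sequences differ at positions 1 (H/F), 3 (Y/H), 4 (C/G), 5 (D/M), 6 (C/Q), 15 (P/S).
p = 6/33 = 0.181818.
d = −ln(1 − 0.181818) = −ln(0.818182) = 0.2007.

0.2007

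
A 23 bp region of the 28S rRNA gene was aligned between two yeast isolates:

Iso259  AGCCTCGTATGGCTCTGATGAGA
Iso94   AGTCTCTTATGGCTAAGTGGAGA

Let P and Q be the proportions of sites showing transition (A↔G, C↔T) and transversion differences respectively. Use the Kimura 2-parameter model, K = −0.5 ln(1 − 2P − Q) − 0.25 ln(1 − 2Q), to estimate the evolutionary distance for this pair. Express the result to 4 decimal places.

Mismatches occur at site 3 (C↔T, transition), site 7 (G↔T, transversion), site 15 (C↔A, transversion), site 16 (T↔A, transversion), site 18 (A↔T, transversion), site 19 (T↔G, transversion).
Of the 6 differences, 1 transition and 5 transversions over 23 sites: P = 1/23 = 0.043478, Q = 5/23 = 0.217391.
d = −0.5·ln(0.695653) − 0.25·ln(0.565218) = −0.5·(-0.362904) − 0.25·(-0.570544) = 0.3241.

0.3241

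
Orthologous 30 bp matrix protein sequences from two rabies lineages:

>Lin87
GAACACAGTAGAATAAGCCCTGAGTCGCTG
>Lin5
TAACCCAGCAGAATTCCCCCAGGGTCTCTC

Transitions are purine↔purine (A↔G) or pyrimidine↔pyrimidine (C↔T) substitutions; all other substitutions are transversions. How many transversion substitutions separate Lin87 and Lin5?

8

The sequences differ at positions 1 (G/T, transversion), 5 (A/C, transversion), 9 (T/C, transition), 15 (A/T, transversion), 16 (A/C, transversion), 17 (G/C, transversion), 21 (T/A, transversion), 23 (A/G, transition), 27 (G/T, transversion), 30 (G/C, transversion).
Of the 10 differences, 2 transitions and 8 transversions, so the answer is 8.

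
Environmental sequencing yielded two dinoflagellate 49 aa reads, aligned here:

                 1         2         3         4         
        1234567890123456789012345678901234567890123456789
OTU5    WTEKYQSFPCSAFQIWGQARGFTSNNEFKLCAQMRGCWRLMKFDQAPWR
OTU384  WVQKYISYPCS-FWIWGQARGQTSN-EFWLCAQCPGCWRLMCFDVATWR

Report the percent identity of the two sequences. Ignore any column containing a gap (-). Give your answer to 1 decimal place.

Excluding the 2 gap columns leaves 47 comparable sites.
Differing sites — 2:T/V; 3:E/Q; 6:Q/I; 8:F/Y; 14:Q/W; 22:F/Q; 29:K/W; 34:M/C; 35:R/P; 42:K/C; 45:Q/V; 47:P/T.
35 of the 47 comparable sites match, so the percent identity is 35/47 × 100 = 74.5%.

74.5%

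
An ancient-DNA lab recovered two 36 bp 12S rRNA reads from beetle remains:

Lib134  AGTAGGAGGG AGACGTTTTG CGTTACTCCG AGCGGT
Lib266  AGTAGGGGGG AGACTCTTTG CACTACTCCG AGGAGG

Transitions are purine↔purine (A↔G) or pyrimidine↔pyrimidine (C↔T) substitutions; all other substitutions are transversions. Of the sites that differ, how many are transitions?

5

Differing sites — 7:A/G (Ti); 15:G/T (Tv); 16:T/C (Ti); 22:G/A (Ti); 23:T/C (Ti); 33:C/G (Tv); 34:G/A (Ti); 36:T/G (Tv).
Of the 8 differences, 5 transitions and 3 transversions, so the answer is 5.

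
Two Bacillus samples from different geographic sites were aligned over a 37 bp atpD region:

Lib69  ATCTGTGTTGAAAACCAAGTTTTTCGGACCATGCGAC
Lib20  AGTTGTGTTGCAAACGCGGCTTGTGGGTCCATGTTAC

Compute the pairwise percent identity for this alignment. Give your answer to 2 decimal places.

Mismatches occur at site 2 (T/G), site 3 (C/T), site 11 (A/C), site 16 (C/G), site 17 (A/C), site 18 (A/G), site 20 (T/C), site 23 (T/G), site 25 (C/G), site 28 (A/T), site 34 (C/T), site 35 (G/T).
25 of the 37 sites match, so the percent identity is 25/37 × 100 = 67.57%.

67.57%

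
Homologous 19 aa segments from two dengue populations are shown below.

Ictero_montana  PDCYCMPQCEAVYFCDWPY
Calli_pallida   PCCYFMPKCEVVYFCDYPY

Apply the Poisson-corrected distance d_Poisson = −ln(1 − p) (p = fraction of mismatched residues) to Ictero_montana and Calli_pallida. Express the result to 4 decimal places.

0.3054

Mismatches occur at site 2 (D→C), site 5 (C→F), site 8 (Q→K), site 11 (A→V), site 17 (W→Y).
p = 5/19 = 0.263158.
d = −ln(1 − 0.263158) = −ln(0.736842) = 0.3054.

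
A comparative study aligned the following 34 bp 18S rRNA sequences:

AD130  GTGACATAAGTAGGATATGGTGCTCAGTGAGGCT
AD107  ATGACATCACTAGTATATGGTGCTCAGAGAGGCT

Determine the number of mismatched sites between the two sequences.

The sequences differ at positions 1 (G/A), 8 (A/C), 10 (G/C), 14 (G/T), 28 (T/A).
That gives 5 mismatches out of 34 aligned sites, so the Hamming distance is 5.

5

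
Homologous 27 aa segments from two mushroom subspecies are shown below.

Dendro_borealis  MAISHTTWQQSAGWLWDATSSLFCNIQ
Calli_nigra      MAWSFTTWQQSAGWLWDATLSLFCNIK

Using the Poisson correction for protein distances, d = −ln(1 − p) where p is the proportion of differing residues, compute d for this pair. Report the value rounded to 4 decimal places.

0.1603

Mismatches occur at site 3 (I/W), site 5 (H/F), site 20 (S/L), site 27 (Q/K).
p = 4/27 = 0.148148.
d = −ln(1 − 0.148148) = −ln(0.851852) = 0.1603.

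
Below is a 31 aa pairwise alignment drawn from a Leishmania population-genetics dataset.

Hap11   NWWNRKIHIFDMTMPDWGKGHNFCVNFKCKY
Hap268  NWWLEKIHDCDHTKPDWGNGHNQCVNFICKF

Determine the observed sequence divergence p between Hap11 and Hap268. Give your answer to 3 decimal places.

0.323

Differing sites — 4:N/L; 5:R/E; 9:I/D; 10:F/C; 12:M/H; 14:M/K; 19:K/N; 23:F/Q; 28:K/I; 31:Y/F.
There are 10 differences over 31 sites, so p = 10/31 = 0.323.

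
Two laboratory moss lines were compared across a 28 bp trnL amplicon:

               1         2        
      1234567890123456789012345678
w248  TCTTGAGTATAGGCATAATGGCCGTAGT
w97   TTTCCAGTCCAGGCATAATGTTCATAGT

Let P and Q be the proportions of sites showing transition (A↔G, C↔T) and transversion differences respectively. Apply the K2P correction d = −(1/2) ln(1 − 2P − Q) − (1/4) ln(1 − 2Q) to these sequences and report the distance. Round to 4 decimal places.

0.3724

Differing sites — 2:C/T (Ti); 4:T/C (Ti); 5:G/C (Tv); 9:A/C (Tv); 10:T/C (Ti); 21:G/T (Tv); 22:C/T (Ti); 24:G/A (Ti).
Of the 8 differences, 5 transitions and 3 transversions over 28 sites: P = 5/28 = 0.178571, Q = 3/28 = 0.107143.
d = −0.5·ln(0.535715) − 0.25·ln(0.785714) = −0.5·(-0.624153) − 0.25·(-0.241162) = 0.3724.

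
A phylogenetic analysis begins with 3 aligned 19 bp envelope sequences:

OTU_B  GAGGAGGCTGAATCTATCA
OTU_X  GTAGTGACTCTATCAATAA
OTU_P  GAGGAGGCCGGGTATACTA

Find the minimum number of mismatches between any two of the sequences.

Pairwise Hamming distances:
  OTU_B vs OTU_X: 8
  OTU_B vs OTU_P: 6
  OTU_X vs OTU_P: 12
The smallest is 6, between OTU_B and OTU_P.

6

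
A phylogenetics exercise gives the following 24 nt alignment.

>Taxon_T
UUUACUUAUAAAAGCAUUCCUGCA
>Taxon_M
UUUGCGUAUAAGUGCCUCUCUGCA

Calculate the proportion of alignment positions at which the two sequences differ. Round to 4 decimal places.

Mismatches occur at site 4 (A→G), site 6 (U→G), site 12 (A→G), site 13 (A→U), site 16 (A→C), site 18 (U→C), site 19 (C→U).
There are 7 differences over 24 sites, so p = 7/24 = 0.2917.

0.2917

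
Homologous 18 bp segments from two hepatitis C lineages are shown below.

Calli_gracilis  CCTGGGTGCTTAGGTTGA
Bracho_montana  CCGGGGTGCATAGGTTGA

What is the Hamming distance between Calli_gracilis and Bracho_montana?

2

Mismatches occur at site 3 (T→G), site 10 (T→A).
That gives 2 mismatches out of 18 aligned sites, so the Hamming distance is 2.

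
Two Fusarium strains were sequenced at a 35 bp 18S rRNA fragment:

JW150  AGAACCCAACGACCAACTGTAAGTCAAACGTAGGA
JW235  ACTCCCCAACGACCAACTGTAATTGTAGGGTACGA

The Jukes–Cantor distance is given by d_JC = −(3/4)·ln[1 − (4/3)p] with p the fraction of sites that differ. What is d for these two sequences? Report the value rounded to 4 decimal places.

0.3149

The sequences differ at positions 2 (G/C), 3 (A/T), 4 (A/C), 23 (G/T), 25 (C/G), 26 (A/T), 28 (A/G), 29 (C/G), 33 (G/C).
p = 9/35 = 0.257143.
d = −0.75 · ln(1 − (4/3)·0.257143) = −0.75 · ln(0.657143) = −0.75 · (-0.419854) = 0.3149.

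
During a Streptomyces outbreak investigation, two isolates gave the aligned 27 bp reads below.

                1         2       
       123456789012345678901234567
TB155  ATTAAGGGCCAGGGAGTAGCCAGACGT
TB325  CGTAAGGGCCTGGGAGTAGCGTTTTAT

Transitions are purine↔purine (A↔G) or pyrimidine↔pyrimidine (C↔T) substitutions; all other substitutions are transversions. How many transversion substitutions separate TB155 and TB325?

Differing sites — 1:A/C (Tv); 2:T/G (Tv); 11:A/T (Tv); 21:C/G (Tv); 22:A/T (Tv); 23:G/T (Tv); 24:A/T (Tv); 25:C/T (Ti); 26:G/A (Ti).
Of the 9 differences, 2 transitions and 7 transversions, so the answer is 7.

7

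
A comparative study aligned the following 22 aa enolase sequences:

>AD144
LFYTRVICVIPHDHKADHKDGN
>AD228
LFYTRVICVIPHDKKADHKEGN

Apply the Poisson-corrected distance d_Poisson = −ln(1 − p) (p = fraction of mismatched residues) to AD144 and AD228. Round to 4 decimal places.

0.0953

Differing sites — 14:H/K; 20:D/E.
p = 2/22 = 0.090909.
d = −ln(1 − 0.090909) = −ln(0.909091) = 0.0953.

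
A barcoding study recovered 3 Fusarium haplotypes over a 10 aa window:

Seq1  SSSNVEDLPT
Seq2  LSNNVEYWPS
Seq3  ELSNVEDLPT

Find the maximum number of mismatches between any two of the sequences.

Pairwise Hamming distances:
  Seq1 vs Seq2: 5
  Seq1 vs Seq3: 2
  Seq2 vs Seq3: 6
The largest is 6, between Seq2 and Seq3.

6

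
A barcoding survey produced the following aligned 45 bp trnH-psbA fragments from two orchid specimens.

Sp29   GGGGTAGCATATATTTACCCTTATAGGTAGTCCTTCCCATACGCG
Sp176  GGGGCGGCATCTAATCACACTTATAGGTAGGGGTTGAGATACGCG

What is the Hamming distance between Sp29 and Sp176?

The sequences differ at positions 5 (T/C), 6 (A/G), 11 (A/C), 14 (T/A), 16 (T/C), 19 (C/A), 31 (T/G), 32 (C/G), 33 (C/G), 36 (C/G), 37 (C/A), 38 (C/G).
That gives 12 mismatches out of 45 aligned sites, so the Hamming distance is 12.

12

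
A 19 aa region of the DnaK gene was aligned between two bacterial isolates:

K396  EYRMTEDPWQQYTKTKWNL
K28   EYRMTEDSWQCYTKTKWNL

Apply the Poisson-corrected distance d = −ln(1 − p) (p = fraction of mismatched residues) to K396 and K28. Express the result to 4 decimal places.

0.1112

The sequences differ at positions 8 (P/S), 11 (Q/C).
p = 2/19 = 0.105263.
d = −ln(1 − 0.105263) = −ln(0.894737) = 0.1112.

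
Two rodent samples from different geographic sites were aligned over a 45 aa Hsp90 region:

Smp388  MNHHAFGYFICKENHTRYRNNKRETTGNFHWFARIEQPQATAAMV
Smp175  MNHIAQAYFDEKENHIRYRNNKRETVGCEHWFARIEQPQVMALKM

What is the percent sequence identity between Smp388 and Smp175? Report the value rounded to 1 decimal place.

The sequences differ at positions 4 (H/I), 6 (F/Q), 7 (G/A), 10 (I/D), 11 (C/E), 16 (T/I), 26 (T/V), 28 (N/C), 29 (F/E), 40 (A/V), 41 (T/M), 43 (A/L), 44 (M/K), 45 (V/M).
31 of the 45 sites match, so the percent identity is 31/45 × 100 = 68.9%.

68.9%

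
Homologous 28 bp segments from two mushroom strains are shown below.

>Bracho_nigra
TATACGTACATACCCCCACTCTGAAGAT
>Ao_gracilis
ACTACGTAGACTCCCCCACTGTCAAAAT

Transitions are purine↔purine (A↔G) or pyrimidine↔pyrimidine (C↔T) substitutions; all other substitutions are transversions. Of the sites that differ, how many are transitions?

Mismatches occur at site 1 (T/A, transversion), site 2 (A/C, transversion), site 9 (C/G, transversion), site 11 (T/C, transition), site 12 (A/T, transversion), site 21 (C/G, transversion), site 23 (G/C, transversion), site 26 (G/A, transition).
Of the 8 differences, 2 transitions and 6 transversions, so the answer is 2.

2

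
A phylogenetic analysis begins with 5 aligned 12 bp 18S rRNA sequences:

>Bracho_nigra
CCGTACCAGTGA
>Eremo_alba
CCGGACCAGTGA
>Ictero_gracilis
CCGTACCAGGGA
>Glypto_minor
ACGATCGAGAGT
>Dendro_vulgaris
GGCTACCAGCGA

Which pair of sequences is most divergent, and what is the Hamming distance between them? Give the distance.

8

Pairwise Hamming distances:
  Bracho_nigra vs Eremo_alba: 1
  Bracho_nigra vs Ictero_gracilis: 1
  Bracho_nigra vs Glypto_minor: 6
  Bracho_nigra vs Dendro_vulgaris: 4
  Eremo_alba vs Ictero_gracilis: 2
  Eremo_alba vs Glypto_minor: 6
  Eremo_alba vs Dendro_vulgaris: 5
  Ictero_gracilis vs Glypto_minor: 6
  Ictero_gracilis vs Dendro_vulgaris: 4
  Glypto_minor vs Dendro_vulgaris: 8
The largest is 8, between Glypto_minor and Dendro_vulgaris.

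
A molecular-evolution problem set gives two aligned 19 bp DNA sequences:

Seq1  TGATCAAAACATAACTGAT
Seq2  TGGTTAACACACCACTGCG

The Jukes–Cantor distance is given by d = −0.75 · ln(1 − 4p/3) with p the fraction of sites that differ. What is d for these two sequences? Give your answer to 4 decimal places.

Mismatches occur at site 3 (A↔G), site 5 (C↔T), site 8 (A↔C), site 12 (T↔C), site 13 (A↔C), site 18 (A↔C), site 19 (T↔G).
p = 7/19 = 0.368421.
d = −0.75 · ln(1 − (4/3)·0.368421) = −0.75 · ln(0.508772) = −0.75 · (-0.675755) = 0.5068.

0.5068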